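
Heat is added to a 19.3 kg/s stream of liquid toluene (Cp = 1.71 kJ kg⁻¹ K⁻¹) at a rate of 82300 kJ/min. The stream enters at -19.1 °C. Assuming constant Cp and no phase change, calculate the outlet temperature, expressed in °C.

Q = 82300 kJ/min = 1371.7 kJ/s
ΔT = Q/(ṁ·Cp) = 1371.7/(19.3×1.71) = 41.562 K
T_out = -19.1 + 41.562 = 22.462 °C

T_out = 22.5 °C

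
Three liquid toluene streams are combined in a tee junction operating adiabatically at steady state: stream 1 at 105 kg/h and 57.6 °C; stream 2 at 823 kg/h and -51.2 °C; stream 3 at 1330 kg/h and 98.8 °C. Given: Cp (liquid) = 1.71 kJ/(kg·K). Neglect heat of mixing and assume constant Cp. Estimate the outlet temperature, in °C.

T_out = 42.2 °C

Adiabatic, steady state ⇒ Σ ṁᵢCp,ᵢ(T_out − Tᵢ) = 0
T_out = Σ ṁᵢCp,ᵢTᵢ / Σ ṁᵢCp,ᵢ
      = 162990 / 3861.2 = 42.212 °C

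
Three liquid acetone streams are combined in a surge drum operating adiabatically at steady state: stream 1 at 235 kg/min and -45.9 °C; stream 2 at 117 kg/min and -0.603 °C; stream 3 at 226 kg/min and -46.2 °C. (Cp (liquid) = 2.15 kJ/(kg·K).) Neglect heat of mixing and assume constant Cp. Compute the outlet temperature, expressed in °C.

T_out = -36.8 °C

Energy balance with Q = 0: Σ ṁᵢCp,ᵢ(T_out − Tᵢ) = 0
T_out = Σ ṁᵢCp,ᵢTᵢ / Σ ṁᵢCp,ᵢ
      = -45791 / 1242.7 = -36.848 °C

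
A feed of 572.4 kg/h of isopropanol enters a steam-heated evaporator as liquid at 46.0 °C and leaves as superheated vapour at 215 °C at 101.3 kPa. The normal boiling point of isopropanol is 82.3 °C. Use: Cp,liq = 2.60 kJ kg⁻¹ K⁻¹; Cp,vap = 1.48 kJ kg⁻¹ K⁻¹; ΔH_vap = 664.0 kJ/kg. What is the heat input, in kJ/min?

Q = 9110 kJ/min

liquid 46.0→82.3 °C: 94.38 kJ/kg
vaporisation at 82.3 °C: 664 kJ/kg
vapour 82.3→215 °C: 196.4 kJ/kg
Δh = 94.38 + 664 + 196.4 = 954.78 kJ/kg
Q = ṁ·Δh = 572.4 kg/h × 954.78 kJ/kg = 546510 kJ/h
|Q| = 151.81 kW = 9108.6 kJ/min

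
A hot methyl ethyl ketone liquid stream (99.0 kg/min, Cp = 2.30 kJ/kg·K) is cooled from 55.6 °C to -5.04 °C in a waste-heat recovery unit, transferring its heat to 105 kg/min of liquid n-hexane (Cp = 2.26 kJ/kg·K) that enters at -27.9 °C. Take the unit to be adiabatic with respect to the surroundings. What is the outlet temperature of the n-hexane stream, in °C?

T_c,out = 30.3 °C

Heat released by hot stream: Q = 99.0 × 2.30 × (55.6 − -5.04) = 13808 kJ/min
Energy balance on cold side (adiabatic exchanger): Q = ṁ_c·Cp_c·(T_c,out − T_c,in)
T_c,out = -27.9 + 13808/(105 × 2.26) = 30.287 °C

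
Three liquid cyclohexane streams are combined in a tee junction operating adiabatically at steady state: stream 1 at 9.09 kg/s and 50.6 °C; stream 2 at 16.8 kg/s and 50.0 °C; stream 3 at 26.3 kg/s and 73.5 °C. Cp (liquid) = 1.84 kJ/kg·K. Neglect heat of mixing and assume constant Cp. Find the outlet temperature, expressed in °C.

T_out = 61.9 °C

Energy balance with Q = 0: Σ ṁᵢCp,ᵢ(T_out − Tᵢ) = 0
T_out = Σ ṁᵢCp,ᵢTᵢ / Σ ṁᵢCp,ᵢ
      = 5948.7 / 96.03 = 61.947 °C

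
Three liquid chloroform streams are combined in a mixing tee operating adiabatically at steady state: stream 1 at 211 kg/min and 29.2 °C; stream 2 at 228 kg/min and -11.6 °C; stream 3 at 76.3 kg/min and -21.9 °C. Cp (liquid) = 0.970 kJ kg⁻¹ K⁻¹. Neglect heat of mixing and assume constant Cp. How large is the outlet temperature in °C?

No heat crosses the boundary, so H_out = H_in.
T_out = Σ ṁᵢCp,ᵢTᵢ / Σ ṁᵢCp,ᵢ
      = 1790.1 / 499.84 = 3.5813 °C

T_out = 3.58 °C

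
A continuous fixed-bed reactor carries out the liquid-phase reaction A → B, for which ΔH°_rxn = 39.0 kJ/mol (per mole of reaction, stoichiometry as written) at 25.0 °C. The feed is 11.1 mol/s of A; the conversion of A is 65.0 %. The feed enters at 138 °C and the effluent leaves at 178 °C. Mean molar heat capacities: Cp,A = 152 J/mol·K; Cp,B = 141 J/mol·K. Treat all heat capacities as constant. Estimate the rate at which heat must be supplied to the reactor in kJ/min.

Q_in = 20200 kJ/min

Extent of reaction ξ = 0.650 × 11.1 = 7.215 mol/s
Reaction term: ξ·ΔH°_rxn = 7.215 × 39.0 = 281.38 kJ/s
Sensible, feed 138→25 °C: -190.65 kJ/s
Outlet flows (mol/s): A 3.885, B 7.215
Sensible, products 25→178 °C: 246 kJ/s
Q = ΔH = 336.73 kJ/s = 336.73 kW
Heat supplied = 20204 kJ/min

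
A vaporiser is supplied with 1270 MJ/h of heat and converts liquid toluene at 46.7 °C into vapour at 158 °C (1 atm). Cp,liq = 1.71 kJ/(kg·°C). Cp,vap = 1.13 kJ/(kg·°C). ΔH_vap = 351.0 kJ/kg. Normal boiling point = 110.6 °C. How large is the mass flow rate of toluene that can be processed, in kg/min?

Δh = 1.71×(110.6−46.7) + 351.0 + 1.13×(158−110.6) = 513.83 kJ/kg
Q = 1270 MJ/h = 352.78 kJ/s = 21167 kJ/min
ṁ = Q/Δh = 21167 / 513.83 = 41.194 kg/min

ṁ = 41.2 kg/min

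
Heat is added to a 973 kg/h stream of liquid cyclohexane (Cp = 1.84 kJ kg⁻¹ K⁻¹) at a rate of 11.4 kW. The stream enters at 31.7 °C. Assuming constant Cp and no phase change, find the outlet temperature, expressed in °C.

Q = 11.4 kW = 41040 kJ/h
ΔT = Q/(ṁ·Cp) = 41040/(973×1.84) = 22.923 K
T_out = 31.7 + 22.923 = 54.623 °C

T_out = 54.6 °C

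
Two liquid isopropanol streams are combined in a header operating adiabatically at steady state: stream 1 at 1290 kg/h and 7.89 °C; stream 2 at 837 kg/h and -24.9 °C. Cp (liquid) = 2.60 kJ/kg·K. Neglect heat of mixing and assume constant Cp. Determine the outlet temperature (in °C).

T_out = -5.01 °C

No heat crosses the boundary, so H_out = H_in.
T_out = Σ ṁᵢCp,ᵢTᵢ / Σ ṁᵢCp,ᵢ
      = -27724 / 5530.2 = -5.0133 °C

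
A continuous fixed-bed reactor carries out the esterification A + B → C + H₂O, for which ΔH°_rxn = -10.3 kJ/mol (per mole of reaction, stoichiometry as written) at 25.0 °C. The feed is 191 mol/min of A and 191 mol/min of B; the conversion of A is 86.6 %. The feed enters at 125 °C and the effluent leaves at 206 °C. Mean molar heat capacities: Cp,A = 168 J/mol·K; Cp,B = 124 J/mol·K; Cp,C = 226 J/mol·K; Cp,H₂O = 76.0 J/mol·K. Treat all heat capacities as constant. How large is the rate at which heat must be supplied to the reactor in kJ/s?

Q_in = 51.9 kJ/s

Extent of reaction ξ = 0.866 × 191 = 165.41 mol/min
Reaction term: ξ·ΔH°_rxn = 165.41 × -10.3 = -1703.7 kJ/min
Sensible, feed 125→25 °C: -5577.2 kJ/min
Outlet flows (mol/min): A 25.594, B 25.594, C 165.41, H₂O 165.41
Sensible, products 25→206 °C: 10394 kJ/min
Q = ΔH = 3113.2 kJ/min = 51.887 kW
Heat supplied = 51.887 kJ/s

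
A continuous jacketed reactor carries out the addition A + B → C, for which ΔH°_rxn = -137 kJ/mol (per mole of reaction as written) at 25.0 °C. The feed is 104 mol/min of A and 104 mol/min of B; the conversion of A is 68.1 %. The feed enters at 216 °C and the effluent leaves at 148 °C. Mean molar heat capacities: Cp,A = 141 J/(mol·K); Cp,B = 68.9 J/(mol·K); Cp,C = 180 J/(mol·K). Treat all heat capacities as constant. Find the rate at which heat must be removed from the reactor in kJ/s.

Q_out = 191 kJ/s

Extent of reaction ξ = 0.681 × 104 = 70.824 mol/min
Reaction term: ξ·ΔH°_rxn = 70.824 × -137 = -9702.9 kJ/min
Sensible, feed 216→25 °C: -4169.5 kJ/min
Outlet flows (mol/min): A 33.176, B 33.176, C 70.824
Sensible, products 25→148 °C: 2424.6 kJ/min
Q = ΔH = -11448 kJ/min = -190.8 kW
Heat removed = 190.8 kJ/s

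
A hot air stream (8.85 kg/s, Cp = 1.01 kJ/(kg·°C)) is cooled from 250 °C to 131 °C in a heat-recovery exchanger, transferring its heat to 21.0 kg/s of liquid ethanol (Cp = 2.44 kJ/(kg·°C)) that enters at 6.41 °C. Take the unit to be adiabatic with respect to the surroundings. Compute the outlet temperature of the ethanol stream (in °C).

Heat released by hot stream: Q = 8.85 × 1.01 × (250 − 131) = 1063.7 kJ/s
Energy balance on cold side (adiabatic exchanger): Q = ṁ_c·Cp_c·(T_c,out − T_c,in)
T_c,out = 6.41 + 1063.7/(21.0 × 2.44) = 27.169 °C

T_c,out = 27.2 °C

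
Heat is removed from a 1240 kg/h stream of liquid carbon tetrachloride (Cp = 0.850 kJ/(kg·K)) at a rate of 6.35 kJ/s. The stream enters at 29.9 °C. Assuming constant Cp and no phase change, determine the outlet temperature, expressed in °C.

Q = 6.35 kJ/s = 22860 kJ/h
ΔT = Q/(ṁ·Cp) = 22860/(1240×0.850) = 21.689 K
T_out = 29.9 − 21.689 = 8.2112 °C

T_out = 8.21 °C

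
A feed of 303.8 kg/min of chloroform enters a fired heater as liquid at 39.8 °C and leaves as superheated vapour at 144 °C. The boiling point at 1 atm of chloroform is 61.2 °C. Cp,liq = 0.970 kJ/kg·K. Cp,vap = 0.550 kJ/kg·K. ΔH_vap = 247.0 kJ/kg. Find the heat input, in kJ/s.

liquid 39.8→61.2 °C: 20.758 kJ/kg
vaporisation at 61.2 °C: 247 kJ/kg
vapour 61.2→144 °C: 45.54 kJ/kg
Δh = 20.758 + 247 + 45.54 = 313.3 kJ/kg
Q = ṁ·Δh = 303.8 kg/min × 313.3 kJ/kg = 95180 kJ/min
|Q| = 1586.3 kW

Q = 1590 kJ/s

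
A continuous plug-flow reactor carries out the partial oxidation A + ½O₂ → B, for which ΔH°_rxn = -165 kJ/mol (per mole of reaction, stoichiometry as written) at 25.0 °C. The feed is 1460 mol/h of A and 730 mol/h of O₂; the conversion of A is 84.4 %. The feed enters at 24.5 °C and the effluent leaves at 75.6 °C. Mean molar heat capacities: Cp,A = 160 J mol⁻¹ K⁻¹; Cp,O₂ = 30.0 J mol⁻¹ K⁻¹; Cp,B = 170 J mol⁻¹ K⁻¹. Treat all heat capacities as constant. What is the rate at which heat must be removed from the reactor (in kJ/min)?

Extent of reaction ξ = 0.844 × 1460 = 1232.2 mol/h
Reaction term: ξ·ΔH°_rxn = 1232.2 × -165 = -203320 kJ/h
Sensible, feed 24.5→25 °C: 127.75 kJ/h
Outlet flows (mol/h): A 227.76, O₂ 113.88, B 1232.2
Sensible, products 25→75.6 °C: 12617 kJ/h
Q = ΔH = -190580 kJ/h = -52.938 kW
Heat removed = 3176.3 kJ/min

Q_out = 3180 kJ/min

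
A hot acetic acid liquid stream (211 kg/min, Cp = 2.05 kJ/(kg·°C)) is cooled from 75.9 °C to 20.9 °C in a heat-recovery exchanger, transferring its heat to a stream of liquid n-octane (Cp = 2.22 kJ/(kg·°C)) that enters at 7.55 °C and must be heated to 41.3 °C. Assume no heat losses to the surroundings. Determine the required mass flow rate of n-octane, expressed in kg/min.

Heat released by hot stream: Q = 211 × 2.05 × (75.9 − 20.9) = 23790 kJ/min
Energy balance on cold side (adiabatic exchanger): Q = ṁ_c·Cp_c·(T_c,out − T_c,in)
ṁ_c = 23790 / [2.22 × (41.3 − 7.55)] = 317.52 kg/min

ṁ_c = 318 kg/min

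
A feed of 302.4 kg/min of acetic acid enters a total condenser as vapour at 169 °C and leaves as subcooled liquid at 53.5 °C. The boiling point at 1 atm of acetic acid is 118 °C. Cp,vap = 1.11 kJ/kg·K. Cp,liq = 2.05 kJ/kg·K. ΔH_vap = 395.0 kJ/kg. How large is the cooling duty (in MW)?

vapour 169→118 °C: -56.61 kJ/kg
condensation at 118 °C: -395 kJ/kg
liquid 118→53.5 °C: -132.22 kJ/kg
Δh = -56.61 + -395 + -132.22 = -583.84 kJ/kg
Q = ṁ·Δh = 302.4 kg/min × -583.84 kJ/kg = -176550 kJ/min
|Q| = 2942.5 kW = 2.9425 MW

Q_c = 2.94 MW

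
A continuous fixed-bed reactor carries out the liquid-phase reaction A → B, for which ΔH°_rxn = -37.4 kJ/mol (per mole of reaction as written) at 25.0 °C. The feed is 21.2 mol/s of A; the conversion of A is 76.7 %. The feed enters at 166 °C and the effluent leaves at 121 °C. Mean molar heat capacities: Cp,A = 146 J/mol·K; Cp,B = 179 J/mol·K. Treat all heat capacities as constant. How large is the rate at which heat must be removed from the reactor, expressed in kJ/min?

Q_out = 41800 kJ/min

Extent of reaction ξ = 0.767 × 21.2 = 16.26 mol/s
Reaction term: ξ·ΔH°_rxn = 16.26 × -37.4 = -608.14 kJ/s
Sensible, feed 166→25 °C: -436.42 kJ/s
Outlet flows (mol/s): A 4.9396, B 16.26
Sensible, products 25→121 °C: 348.65 kJ/s
Q = ΔH = -695.91 kJ/s = -695.91 kW
Heat removed = 41755 kJ/min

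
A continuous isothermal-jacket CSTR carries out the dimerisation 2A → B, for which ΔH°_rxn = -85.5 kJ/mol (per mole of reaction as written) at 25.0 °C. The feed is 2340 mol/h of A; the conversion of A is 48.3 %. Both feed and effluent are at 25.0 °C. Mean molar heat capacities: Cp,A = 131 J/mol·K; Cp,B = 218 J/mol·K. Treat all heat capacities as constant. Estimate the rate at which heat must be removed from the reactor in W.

Q_out = 13400 W

Extent of reaction ξ = 0.483 × 2340 / 2 = 565.11 mol/h
Reaction term: ξ·ΔH°_rxn = 565.11 × -85.5 = -48317 kJ/h
Q = ΔH = -48317 kJ/h = -13.421 kW
Heat removed = 13421 W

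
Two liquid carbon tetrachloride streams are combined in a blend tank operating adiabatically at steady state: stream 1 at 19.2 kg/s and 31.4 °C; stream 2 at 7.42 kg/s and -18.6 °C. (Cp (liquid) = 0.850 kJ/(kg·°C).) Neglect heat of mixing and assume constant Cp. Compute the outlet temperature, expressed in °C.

T_out = 17.5 °C

No heat crosses the boundary, so H_out = H_in.
Σ ṁᵢCp,ᵢTᵢ = 19.2×0.850×31.4 + 7.42×0.850×-18.6 = 395.14
Σ ṁᵢCp,ᵢ = 19.2×0.850 + 7.42×0.850 = 22.627
T_out = 395.14 / 22.627 = 17.463 °C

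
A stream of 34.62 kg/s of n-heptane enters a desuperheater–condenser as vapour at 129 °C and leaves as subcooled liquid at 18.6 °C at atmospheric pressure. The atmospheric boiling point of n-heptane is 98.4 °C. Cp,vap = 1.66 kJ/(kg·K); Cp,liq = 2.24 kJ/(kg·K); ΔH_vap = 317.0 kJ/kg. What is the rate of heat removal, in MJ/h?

vapour 129→98.4 °C: -50.796 kJ/kg
condensation at 98.4 °C: -317 kJ/kg
liquid 98.4→18.6 °C: -178.75 kJ/kg
Δh = -50.796 + -317 + -178.75 = -546.55 kJ/kg
Q = ṁ·Δh = 34.62 kg/s × -546.55 kJ/kg = -18921 kJ/s
|Q| = 18921 kW = 68117 MJ/h

Q_c = 68100 MJ/h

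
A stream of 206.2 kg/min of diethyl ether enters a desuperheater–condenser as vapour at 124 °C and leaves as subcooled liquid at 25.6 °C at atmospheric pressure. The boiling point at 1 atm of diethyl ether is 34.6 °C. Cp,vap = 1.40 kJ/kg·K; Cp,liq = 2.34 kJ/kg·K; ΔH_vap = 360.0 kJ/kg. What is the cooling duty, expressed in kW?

Q_c = 1740 kW

vapour 124→34.6 °C: -125.16 kJ/kg
condensation at 34.6 °C: -360 kJ/kg
liquid 34.6→25.6 °C: -21.06 kJ/kg
Δh = -125.16 + -360 + -21.06 = -506.22 kJ/kg
Q = ṁ·Δh = 206.2 kg/min × -506.22 kJ/kg = -104380 kJ/min
|Q| = 1739.7 kW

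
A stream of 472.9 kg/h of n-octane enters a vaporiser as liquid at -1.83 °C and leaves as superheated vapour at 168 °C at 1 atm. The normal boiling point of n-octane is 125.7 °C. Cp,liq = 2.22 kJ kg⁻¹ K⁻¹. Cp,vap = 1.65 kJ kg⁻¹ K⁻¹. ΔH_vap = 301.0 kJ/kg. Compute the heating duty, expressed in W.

Q = 85900 W

liquid -1.83→125.7 °C: 283.12 kJ/kg
vaporisation at 125.7 °C: 301 kJ/kg
vapour 125.7→168 °C: 69.795 kJ/kg
Δh = 283.12 + 301 + 69.795 = 653.91 kJ/kg
Q = ṁ·Δh = 472.9 kg/h × 653.91 kJ/kg = 309230 kJ/h
|Q| = 85.899 kW = 85899 W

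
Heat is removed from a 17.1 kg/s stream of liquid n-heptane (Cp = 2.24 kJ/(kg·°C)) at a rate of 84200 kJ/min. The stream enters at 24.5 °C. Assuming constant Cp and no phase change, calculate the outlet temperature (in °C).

T_out = -12.1 °C

Q = 84200 kJ/min = 1403.3 kJ/s
ΔT = Q/(ṁ·Cp) = 1403.3/(17.1×2.24) = 36.637 K
T_out = 24.5 − 36.637 = -12.137 °C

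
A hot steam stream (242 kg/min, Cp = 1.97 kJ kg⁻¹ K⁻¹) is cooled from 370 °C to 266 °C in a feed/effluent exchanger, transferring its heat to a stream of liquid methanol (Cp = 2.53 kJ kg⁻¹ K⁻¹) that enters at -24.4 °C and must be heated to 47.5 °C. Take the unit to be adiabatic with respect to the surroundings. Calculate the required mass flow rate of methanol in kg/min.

Heat released by hot stream: Q = 242 × 1.97 × (370 − 266) = 49581 kJ/min
Energy balance on cold side (adiabatic exchanger): Q = ṁ_c·Cp_c·(T_c,out − T_c,in)
ṁ_c = 49581 / [2.53 × (47.5 − -24.4)] = 272.56 kg/min

ṁ_c = 273 kg/min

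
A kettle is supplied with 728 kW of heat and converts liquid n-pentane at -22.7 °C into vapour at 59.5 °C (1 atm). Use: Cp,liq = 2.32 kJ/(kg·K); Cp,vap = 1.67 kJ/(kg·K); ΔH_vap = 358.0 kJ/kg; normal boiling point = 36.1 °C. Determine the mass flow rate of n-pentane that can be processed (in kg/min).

ṁ = 81.9 kg/min

Δh = 2.32×(36.1−-22.7) + 358.0 + 1.67×(59.5−36.1) = 533.49 kJ/kg
Q = 728 kW = 728 kJ/s = 43680 kJ/min
ṁ = Q/Δh = 43680 / 533.49 = 81.875 kg/min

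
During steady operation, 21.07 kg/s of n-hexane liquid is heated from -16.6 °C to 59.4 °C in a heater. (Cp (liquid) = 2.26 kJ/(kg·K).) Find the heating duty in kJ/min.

Q = 217000 kJ/min

Q = ṁ·Cp·ΔT = 21.07 × 2.26 × (59.4 − -16.6) = 3619 kJ/s
Heating duty = 217140 kJ/min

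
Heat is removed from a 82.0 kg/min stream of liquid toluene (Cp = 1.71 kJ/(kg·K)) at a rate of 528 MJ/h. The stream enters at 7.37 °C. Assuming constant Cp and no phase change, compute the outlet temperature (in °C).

T_out = -55.4 °C

Q = 528 MJ/h = 8800 kJ/min
ΔT = Q/(ṁ·Cp) = 8800/(82.0×1.71) = 62.759 K
T_out = 7.37 − 62.759 = -55.389 °C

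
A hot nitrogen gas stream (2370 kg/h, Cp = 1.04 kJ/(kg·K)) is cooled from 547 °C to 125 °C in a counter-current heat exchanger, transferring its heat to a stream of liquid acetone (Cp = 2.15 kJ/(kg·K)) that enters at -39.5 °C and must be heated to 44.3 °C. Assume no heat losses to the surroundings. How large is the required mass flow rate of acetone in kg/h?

Heat released by hot stream: Q = 2370 × 1.04 × (547 − 125) = 1.0401e+06 kJ/h
Energy balance on cold side (adiabatic exchanger): Q = ṁ_c·Cp_c·(T_c,out − T_c,in)
ṁ_c = 1.0401e+06 / [2.15 × (44.3 − -39.5)] = 5773.1 kg/h

ṁ_c = 5770 kg/h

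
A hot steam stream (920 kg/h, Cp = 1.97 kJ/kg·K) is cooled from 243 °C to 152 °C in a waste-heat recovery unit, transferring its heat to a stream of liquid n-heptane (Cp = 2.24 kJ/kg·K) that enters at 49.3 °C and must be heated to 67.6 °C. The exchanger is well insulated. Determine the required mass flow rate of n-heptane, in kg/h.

Heat released by hot stream: Q = 920 × 1.97 × (243 − 152) = 164930 kJ/h
Energy balance on cold side (adiabatic exchanger): Q = ṁ_c·Cp_c·(T_c,out − T_c,in)
ṁ_c = 164930 / [2.24 × (67.6 − 49.3)] = 4023.4 kg/h

ṁ_c = 4020 kg/h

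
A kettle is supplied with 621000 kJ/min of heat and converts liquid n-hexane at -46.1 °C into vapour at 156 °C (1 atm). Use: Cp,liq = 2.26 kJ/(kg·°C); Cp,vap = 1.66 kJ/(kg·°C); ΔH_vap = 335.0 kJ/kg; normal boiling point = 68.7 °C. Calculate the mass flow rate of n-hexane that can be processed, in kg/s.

ṁ = 14.0 kg/s

Δh = 2.26×(68.7−-46.1) + 335.0 + 1.66×(156−68.7) = 739.37 kJ/kg
Q = 621000 kJ/min = 10350 kJ/s = 10350 kJ/s
ṁ = Q/Δh = 10350 / 739.37 = 13.998 kg/s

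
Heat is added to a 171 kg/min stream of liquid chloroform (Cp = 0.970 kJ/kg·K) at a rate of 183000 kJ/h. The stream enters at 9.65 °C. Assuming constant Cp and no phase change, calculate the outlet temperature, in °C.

Q = 183000 kJ/h = 3050 kJ/min
ΔT = Q/(ṁ·Cp) = 3050/(171×0.970) = 18.388 K
T_out = 9.65 + 18.388 = 28.038 °C

T_out = 28.0 °C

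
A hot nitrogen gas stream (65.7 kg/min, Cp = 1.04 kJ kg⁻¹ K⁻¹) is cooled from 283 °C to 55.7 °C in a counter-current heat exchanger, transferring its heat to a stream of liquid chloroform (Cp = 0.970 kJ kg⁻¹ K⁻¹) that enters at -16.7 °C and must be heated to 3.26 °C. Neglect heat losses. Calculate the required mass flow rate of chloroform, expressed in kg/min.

Heat released by hot stream: Q = 65.7 × 1.04 × (283 − 55.7) = 15531 kJ/min
Energy balance on cold side (adiabatic exchanger): Q = ṁ_c·Cp_c·(T_c,out − T_c,in)
ṁ_c = 15531 / [0.970 × (3.26 − -16.7)] = 802.17 kg/min

ṁ_c = 802 kg/min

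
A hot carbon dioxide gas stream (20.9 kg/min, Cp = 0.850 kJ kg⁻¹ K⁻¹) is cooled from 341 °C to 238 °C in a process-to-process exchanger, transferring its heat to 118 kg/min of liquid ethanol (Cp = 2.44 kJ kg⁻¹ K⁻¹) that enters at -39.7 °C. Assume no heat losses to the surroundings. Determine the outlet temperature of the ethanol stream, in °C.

Heat released by hot stream: Q = 20.9 × 0.850 × (341 − 238) = 1829.8 kJ/min
Energy balance on cold side (adiabatic exchanger): Q = ṁ_c·Cp_c·(T_c,out − T_c,in)
T_c,out = -39.7 + 1829.8/(118 × 2.44) = -33.345 °C

T_c,out = -33.3 °C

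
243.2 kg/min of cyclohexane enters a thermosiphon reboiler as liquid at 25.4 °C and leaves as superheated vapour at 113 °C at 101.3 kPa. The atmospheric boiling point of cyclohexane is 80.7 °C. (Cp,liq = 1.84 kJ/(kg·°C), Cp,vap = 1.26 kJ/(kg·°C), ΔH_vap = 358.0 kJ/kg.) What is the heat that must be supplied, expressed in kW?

Q = 2030 kW

liquid 25.4→80.7 °C: 101.75 kJ/kg
vaporisation at 80.7 °C: 358 kJ/kg
vapour 80.7→113 °C: 40.698 kJ/kg
Δh = 101.75 + 358 + 40.698 = 500.45 kJ/kg
Q = ṁ·Δh = 243.2 kg/min × 500.45 kJ/kg = 121710 kJ/min
|Q| = 2028.5 kW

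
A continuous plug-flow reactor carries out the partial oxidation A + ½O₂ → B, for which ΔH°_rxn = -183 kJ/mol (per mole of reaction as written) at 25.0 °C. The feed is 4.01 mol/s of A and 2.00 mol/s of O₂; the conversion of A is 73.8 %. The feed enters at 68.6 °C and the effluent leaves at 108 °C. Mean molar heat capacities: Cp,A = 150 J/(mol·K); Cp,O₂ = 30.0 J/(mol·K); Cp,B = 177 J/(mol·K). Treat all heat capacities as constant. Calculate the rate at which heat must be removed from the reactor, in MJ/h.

Extent of reaction ξ = 0.738 × 4.01 = 2.9594 mol/s
Reaction term: ξ·ΔH°_rxn = 2.9594 × -183 = -541.57 kJ/s
Sensible, feed 68.6→25 °C: -28.841 kJ/s
Outlet flows (mol/s): A 1.0506, O₂ 0.52031, B 2.9594
Sensible, products 25→108 °C: 57.852 kJ/s
Q = ΔH = -512.56 kJ/s = -512.56 kW
Heat removed = 1845.2 MJ/h

Q_out = 1850 MJ/h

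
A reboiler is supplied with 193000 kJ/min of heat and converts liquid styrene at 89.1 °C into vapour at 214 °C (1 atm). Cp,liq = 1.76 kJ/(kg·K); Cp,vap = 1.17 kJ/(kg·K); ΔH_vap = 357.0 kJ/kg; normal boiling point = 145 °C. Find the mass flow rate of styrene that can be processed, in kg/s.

ṁ = 6.00 kg/s

Δh = 1.76×(145−89.1) + 357.0 + 1.17×(214−145) = 536.11 kJ/kg
Q = 193000 kJ/min = 3216.7 kJ/s = 3216.7 kJ/s
ṁ = Q/Δh = 3216.7 / 536.11 = 6 kg/s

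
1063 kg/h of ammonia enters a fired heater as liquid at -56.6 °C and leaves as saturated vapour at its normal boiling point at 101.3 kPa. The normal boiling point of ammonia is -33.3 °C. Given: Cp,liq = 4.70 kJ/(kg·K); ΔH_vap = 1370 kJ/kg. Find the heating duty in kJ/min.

Q = 26200 kJ/min

liquid -56.6→-33.3 °C: 109.51 kJ/kg
vaporisation at -33.3 °C: 1370 kJ/kg
Δh = 109.51 + 1370 = 1479.5 kJ/kg
Q = ṁ·Δh = 1063 kg/h × 1479.5 kJ/kg = 1.5727e+06 kJ/h
|Q| = 436.87 kW = 26212 kJ/min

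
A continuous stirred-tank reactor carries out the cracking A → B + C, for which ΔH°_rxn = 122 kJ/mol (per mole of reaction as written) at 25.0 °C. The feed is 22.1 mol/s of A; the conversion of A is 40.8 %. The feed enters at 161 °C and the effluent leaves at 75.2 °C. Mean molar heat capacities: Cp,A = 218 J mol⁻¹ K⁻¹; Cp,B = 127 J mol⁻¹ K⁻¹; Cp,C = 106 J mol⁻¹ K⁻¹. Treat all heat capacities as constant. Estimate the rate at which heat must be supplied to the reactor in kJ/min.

Q_in = 41600 kJ/min

Extent of reaction ξ = 0.408 × 22.1 = 9.0168 mol/s
Reaction term: ξ·ΔH°_rxn = 9.0168 × 122 = 1100 kJ/s
Sensible, feed 161→25 °C: -655.22 kJ/s
Outlet flows (mol/s): A 13.083, B 9.0168, C 9.0168
Sensible, products 25→75.2 °C: 248.64 kJ/s
Q = ΔH = 693.47 kJ/s = 693.47 kW
Heat supplied = 41608 kJ/min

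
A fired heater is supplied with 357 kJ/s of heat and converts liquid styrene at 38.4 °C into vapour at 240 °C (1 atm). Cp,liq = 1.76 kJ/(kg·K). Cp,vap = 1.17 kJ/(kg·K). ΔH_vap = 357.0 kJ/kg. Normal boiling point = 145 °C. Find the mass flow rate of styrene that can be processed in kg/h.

Δh = 1.76×(145−38.4) + 357.0 + 1.17×(240−145) = 655.77 kJ/kg
Q = 357 kJ/s = 357 kJ/s = 1.2852e+06 kJ/h
ṁ = Q/Δh = 1.2852e+06 / 655.77 = 1959.8 kg/h

ṁ = 1960 kg/h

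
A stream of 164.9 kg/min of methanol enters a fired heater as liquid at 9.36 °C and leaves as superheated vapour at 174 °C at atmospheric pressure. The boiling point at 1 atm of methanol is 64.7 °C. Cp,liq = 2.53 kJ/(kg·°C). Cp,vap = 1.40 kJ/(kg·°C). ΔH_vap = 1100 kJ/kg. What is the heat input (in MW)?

liquid 9.36→64.7 °C: 140.01 kJ/kg
vaporisation at 64.7 °C: 1100 kJ/kg
vapour 64.7→174 °C: 153.02 kJ/kg
Δh = 140.01 + 1100 + 153.02 = 1393 kJ/kg
Q = ṁ·Δh = 164.9 kg/min × 1393 kJ/kg = 229710 kJ/min
|Q| = 3828.5 kW = 3.8285 MW

Q = 3.83 MW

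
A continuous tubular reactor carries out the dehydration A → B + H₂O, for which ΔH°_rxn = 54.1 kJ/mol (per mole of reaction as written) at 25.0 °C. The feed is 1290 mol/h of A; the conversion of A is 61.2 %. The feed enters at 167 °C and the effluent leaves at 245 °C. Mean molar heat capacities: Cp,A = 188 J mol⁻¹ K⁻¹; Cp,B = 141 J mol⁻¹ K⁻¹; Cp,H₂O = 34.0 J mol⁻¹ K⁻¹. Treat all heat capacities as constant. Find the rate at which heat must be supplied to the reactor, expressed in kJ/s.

Extent of reaction ξ = 0.612 × 1290 = 789.48 mol/h
Reaction term: ξ·ΔH°_rxn = 789.48 × 54.1 = 42711 kJ/h
Sensible, feed 167→25 °C: -34438 kJ/h
Outlet flows (mol/h): A 500.52, B 789.48, H₂O 789.48
Sensible, products 25→245 °C: 51096 kJ/h
Q = ΔH = 59370 kJ/h = 16.492 kW
Heat supplied = 16.492 kJ/s

Q_in = 16.5 kJ/s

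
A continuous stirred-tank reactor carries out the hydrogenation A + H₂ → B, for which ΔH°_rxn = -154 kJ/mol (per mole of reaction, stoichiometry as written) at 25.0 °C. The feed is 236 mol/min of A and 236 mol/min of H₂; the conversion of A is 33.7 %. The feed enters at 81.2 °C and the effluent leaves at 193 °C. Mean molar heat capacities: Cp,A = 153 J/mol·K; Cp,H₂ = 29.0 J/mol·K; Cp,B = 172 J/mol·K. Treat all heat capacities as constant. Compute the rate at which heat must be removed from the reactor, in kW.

Extent of reaction ξ = 0.337 × 236 = 79.532 mol/min
Reaction term: ξ·ΔH°_rxn = 79.532 × -154 = -12248 kJ/min
Sensible, feed 81.2→25 °C: -2413.9 kJ/min
Outlet flows (mol/min): A 156.47, H₂ 156.47, B 79.532
Sensible, products 25→193 °C: 7082.3 kJ/min
Q = ΔH = -7579.5 kJ/min = -126.33 kW
Heat removed = 126.33 kW

Q_out = 126 kW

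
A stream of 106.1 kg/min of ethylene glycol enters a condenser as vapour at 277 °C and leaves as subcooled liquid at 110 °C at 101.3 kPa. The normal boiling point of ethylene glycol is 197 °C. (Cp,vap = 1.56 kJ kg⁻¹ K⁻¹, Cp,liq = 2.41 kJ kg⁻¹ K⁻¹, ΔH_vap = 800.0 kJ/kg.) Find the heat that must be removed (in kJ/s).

Q_c = 2010 kJ/s

vapour 277→197 °C: -124.8 kJ/kg
condensation at 197 °C: -800 kJ/kg
liquid 197→110 °C: -209.67 kJ/kg
Δh = -124.8 + -800 + -209.67 = -1134.5 kJ/kg
Q = ṁ·Δh = 106.1 kg/min × -1134.5 kJ/kg = -120370 kJ/min
|Q| = 2006.1 kW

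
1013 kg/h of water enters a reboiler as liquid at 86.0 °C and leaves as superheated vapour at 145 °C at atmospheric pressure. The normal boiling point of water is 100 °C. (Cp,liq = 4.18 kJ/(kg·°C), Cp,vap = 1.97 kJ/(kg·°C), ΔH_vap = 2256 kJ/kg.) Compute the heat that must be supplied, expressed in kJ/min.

liquid 86.0→100 °C: 58.52 kJ/kg
vaporisation at 100 °C: 2256 kJ/kg
vapour 100→145 °C: 88.65 kJ/kg
Δh = 58.52 + 2256 + 88.65 = 2403.2 kJ/kg
Q = ṁ·Δh = 1013 kg/h × 2403.2 kJ/kg = 2.4344e+06 kJ/h
|Q| = 676.23 kW = 40574 kJ/min

Q = 40600 kJ/min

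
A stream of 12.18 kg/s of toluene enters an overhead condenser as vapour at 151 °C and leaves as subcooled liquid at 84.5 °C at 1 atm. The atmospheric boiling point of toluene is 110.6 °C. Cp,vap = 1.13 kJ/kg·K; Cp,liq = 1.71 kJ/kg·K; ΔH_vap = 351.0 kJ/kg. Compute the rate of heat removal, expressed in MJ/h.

vapour 151→110.6 °C: -45.652 kJ/kg
condensation at 110.6 °C: -351 kJ/kg
liquid 110.6→84.5 °C: -44.631 kJ/kg
Δh = -45.652 + -351 + -44.631 = -441.28 kJ/kg
Q = ṁ·Δh = 12.18 kg/s × -441.28 kJ/kg = -5374.8 kJ/s
|Q| = 5374.8 kW = 19349 MJ/h

Q_c = 19300 MJ/h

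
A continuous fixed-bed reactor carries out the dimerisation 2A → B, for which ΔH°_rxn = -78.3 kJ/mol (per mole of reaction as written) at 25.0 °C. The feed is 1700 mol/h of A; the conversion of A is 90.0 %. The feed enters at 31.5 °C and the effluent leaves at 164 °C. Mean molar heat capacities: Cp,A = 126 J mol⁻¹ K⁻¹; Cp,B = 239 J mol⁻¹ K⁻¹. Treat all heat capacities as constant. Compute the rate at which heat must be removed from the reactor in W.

Extent of reaction ξ = 0.900 × 1700 / 2 = 765 mol/h
Reaction term: ξ·ΔH°_rxn = 765 × -78.3 = -59900 kJ/h
Sensible, feed 31.5→25 °C: -1392.3 kJ/h
Outlet flows (mol/h): A 170, B 765
Sensible, products 25→164 °C: 28391 kJ/h
Q = ΔH = -32900 kJ/h = -9.139 kW
Heat removed = 9139 W

Q_out = 9140 W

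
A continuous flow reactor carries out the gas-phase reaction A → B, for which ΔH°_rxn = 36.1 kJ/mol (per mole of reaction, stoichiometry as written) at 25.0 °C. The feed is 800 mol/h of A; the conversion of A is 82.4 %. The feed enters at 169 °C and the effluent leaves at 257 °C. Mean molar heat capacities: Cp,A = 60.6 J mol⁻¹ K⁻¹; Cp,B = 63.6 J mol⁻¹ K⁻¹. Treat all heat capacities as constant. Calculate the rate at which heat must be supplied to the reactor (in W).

Q_in = 7920 W

Extent of reaction ξ = 0.824 × 800 = 659.2 mol/h
Reaction term: ξ·ΔH°_rxn = 659.2 × 36.1 = 23797 kJ/h
Sensible, feed 169→25 °C: -6981.1 kJ/h
Outlet flows (mol/h): A 140.8, B 659.2
Sensible, products 25→257 °C: 11706 kJ/h
Q = ΔH = 28522 kJ/h = 7.9228 kW
Heat supplied = 7922.8 W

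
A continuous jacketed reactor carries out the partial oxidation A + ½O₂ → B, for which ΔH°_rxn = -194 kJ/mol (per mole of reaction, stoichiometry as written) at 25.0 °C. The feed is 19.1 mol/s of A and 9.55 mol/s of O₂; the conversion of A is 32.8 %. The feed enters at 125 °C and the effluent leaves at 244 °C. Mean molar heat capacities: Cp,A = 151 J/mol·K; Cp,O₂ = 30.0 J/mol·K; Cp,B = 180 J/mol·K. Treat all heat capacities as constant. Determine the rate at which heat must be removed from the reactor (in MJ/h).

Extent of reaction ξ = 0.328 × 19.1 = 6.2648 mol/s
Reaction term: ξ·ΔH°_rxn = 6.2648 × -194 = -1215.4 kJ/s
Sensible, feed 125→25 °C: -317.06 kJ/s
Outlet flows (mol/s): A 12.835, O₂ 6.4176, B 6.2648
Sensible, products 25→244 °C: 713.57 kJ/s
Q = ΔH = -818.86 kJ/s = -818.86 kW
Heat removed = 2947.9 MJ/h

Q_out = 2950 MJ/h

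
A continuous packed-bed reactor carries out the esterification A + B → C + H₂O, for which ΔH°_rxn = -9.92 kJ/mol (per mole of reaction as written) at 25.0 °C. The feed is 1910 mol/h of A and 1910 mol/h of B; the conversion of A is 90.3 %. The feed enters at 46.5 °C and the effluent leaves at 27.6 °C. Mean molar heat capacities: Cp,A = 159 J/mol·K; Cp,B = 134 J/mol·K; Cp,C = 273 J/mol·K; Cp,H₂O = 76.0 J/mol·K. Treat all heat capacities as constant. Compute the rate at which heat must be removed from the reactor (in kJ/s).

Q_out = 7.62 kJ/s

Extent of reaction ξ = 0.903 × 1910 = 1724.7 mol/h
Reaction term: ξ·ΔH°_rxn = 1724.7 × -9.92 = -17109 kJ/h
Sensible, feed 46.5→25 °C: -12032 kJ/h
Outlet flows (mol/h): A 185.27, B 185.27, C 1724.7, H₂O 1724.7
Sensible, products 25→27.6 °C: 1706.2 kJ/h
Q = ΔH = -27435 kJ/h = -7.6209 kW
Heat removed = 7.6209 kJ/s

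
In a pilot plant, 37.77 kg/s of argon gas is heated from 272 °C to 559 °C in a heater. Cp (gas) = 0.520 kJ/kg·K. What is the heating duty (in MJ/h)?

Q = ṁ·Cp·ΔT = 37.77 × 0.520 × (559 − 272) = 5636.8 kJ/s
Heating duty = 20292 MJ/h

Q = 20300 MJ/h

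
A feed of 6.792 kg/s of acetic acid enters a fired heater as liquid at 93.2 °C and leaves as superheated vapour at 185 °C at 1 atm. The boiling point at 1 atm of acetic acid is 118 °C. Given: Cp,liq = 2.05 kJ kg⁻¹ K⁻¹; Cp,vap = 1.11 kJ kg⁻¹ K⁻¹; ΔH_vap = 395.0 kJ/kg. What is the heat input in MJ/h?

liquid 93.2→118 °C: 50.84 kJ/kg
vaporisation at 118 °C: 395 kJ/kg
vapour 118→185 °C: 74.37 kJ/kg
Δh = 50.84 + 395 + 74.37 = 520.21 kJ/kg
Q = ṁ·Δh = 6.792 kg/s × 520.21 kJ/kg = 3533.3 kJ/s
|Q| = 3533.3 kW = 12720 MJ/h

Q = 12700 MJ/h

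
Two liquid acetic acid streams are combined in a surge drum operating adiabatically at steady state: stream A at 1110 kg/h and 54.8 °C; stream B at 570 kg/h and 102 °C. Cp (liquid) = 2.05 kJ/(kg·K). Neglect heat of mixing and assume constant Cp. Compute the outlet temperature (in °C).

Adiabatic, steady state ⇒ Σ ṁᵢCp,ᵢ(T_out − Tᵢ) = 0
T_out = Σ ṁᵢCp,ᵢTᵢ / Σ ṁᵢCp,ᵢ
      = 243880 / 3444 = 70.814 °C

T_out = 70.8 °C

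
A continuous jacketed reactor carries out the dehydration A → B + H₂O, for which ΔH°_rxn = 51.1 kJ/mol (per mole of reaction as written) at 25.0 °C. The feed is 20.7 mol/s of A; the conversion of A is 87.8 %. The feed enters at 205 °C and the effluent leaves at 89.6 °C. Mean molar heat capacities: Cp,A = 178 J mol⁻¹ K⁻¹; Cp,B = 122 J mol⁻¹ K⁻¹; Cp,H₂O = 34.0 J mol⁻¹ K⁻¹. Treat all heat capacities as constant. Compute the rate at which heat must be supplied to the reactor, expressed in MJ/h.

Extent of reaction ξ = 0.878 × 20.7 = 18.175 mol/s
Reaction term: ξ·ΔH°_rxn = 18.175 × 51.1 = 928.72 kJ/s
Sensible, feed 205→25 °C: -663.23 kJ/s
Outlet flows (mol/s): A 2.5254, B 18.175, H₂O 18.175
Sensible, products 25→89.6 °C: 212.2 kJ/s
Q = ΔH = 477.69 kJ/s = 477.69 kW
Heat supplied = 1719.7 MJ/h

Q_in = 1720 MJ/h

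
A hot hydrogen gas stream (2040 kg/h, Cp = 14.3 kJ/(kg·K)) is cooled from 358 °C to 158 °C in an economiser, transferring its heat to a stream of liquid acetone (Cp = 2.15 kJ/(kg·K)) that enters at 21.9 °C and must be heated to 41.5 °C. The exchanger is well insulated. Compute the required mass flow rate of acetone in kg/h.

ṁ_c = 138000 kg/h

Heat released by hot stream: Q = 2040 × 14.3 × (358 − 158) = 5.8344e+06 kJ/h
Energy balance on cold side (adiabatic exchanger): Q = ṁ_c·Cp_c·(T_c,out − T_c,in)
ṁ_c = 5.8344e+06 / [2.15 × (41.5 − 21.9)] = 138450 kg/h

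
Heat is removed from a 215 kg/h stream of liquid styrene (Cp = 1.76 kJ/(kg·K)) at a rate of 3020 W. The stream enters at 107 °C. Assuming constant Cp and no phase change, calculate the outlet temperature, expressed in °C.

T_out = 78.3 °C

Q = 3020 W = 10872 kJ/h
ΔT = Q/(ṁ·Cp) = 10872/(215×1.76) = 28.732 K
T_out = 107 − 28.732 = 78.268 °C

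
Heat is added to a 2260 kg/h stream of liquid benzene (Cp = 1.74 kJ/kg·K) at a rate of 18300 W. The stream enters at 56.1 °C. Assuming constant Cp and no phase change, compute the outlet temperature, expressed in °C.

Q = 18300 W = 65880 kJ/h
ΔT = Q/(ṁ·Cp) = 65880/(2260×1.74) = 16.753 K
T_out = 56.1 + 16.753 = 72.853 °C

T_out = 72.9 °C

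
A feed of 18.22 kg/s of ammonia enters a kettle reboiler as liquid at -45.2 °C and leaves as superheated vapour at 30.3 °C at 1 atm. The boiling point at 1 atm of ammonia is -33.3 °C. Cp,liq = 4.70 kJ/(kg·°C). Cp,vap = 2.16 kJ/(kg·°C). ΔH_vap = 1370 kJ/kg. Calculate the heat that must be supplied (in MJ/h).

Q = 103000 MJ/h

liquid -45.2→-33.3 °C: 55.93 kJ/kg
vaporisation at -33.3 °C: 1370 kJ/kg
vapour -33.3→30.3 °C: 137.38 kJ/kg
Δh = 55.93 + 1370 + 137.38 = 1563.3 kJ/kg
Q = ṁ·Δh = 18.22 kg/s × 1563.3 kJ/kg = 28483 kJ/s
|Q| = 28483 kW = 102540 MJ/h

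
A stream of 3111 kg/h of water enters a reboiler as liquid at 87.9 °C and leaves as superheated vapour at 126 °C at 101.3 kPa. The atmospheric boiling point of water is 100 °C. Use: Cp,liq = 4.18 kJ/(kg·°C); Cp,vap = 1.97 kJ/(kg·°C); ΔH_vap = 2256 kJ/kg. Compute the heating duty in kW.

liquid 87.9→100 °C: 50.578 kJ/kg
vaporisation at 100 °C: 2256 kJ/kg
vapour 100→126 °C: 51.22 kJ/kg
Δh = 50.578 + 2256 + 51.22 = 2357.8 kJ/kg
Q = ṁ·Δh = 3111 kg/h × 2357.8 kJ/kg = 7.3351e+06 kJ/h
|Q| = 2037.5 kW

Q = 2040 kW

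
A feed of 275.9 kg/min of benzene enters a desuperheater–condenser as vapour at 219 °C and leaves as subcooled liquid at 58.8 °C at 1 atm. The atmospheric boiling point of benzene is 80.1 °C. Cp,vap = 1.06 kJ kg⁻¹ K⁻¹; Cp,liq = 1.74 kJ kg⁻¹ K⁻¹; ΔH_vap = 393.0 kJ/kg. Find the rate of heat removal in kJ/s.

vapour 219→80.1 °C: -147.23 kJ/kg
condensation at 80.1 °C: -393 kJ/kg
liquid 80.1→58.8 °C: -37.062 kJ/kg
Δh = -147.23 + -393 + -37.062 = -577.3 kJ/kg
Q = ṁ·Δh = 275.9 kg/min × -577.3 kJ/kg = -159280 kJ/min
|Q| = 2654.6 kW

Q_c = 2650 kJ/s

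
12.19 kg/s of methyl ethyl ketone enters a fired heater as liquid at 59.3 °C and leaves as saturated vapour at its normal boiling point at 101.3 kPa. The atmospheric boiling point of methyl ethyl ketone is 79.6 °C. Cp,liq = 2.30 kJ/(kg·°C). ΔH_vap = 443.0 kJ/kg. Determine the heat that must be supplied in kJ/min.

liquid 59.3→79.6 °C: 46.69 kJ/kg
vaporisation at 79.6 °C: 443 kJ/kg
Δh = 46.69 + 443 = 489.69 kJ/kg
Q = ṁ·Δh = 12.19 kg/s × 489.69 kJ/kg = 5969.3 kJ/s
|Q| = 5969.3 kW = 358160 kJ/min

Q = 358000 kJ/min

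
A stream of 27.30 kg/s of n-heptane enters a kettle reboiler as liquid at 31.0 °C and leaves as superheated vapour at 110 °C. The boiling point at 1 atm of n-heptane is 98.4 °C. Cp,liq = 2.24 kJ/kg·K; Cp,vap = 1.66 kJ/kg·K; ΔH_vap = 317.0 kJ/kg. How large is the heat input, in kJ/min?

liquid 31.0→98.4 °C: 150.98 kJ/kg
vaporisation at 98.4 °C: 317 kJ/kg
vapour 98.4→110 °C: 19.256 kJ/kg
Δh = 150.98 + 317 + 19.256 = 487.23 kJ/kg
Q = ṁ·Δh = 27.30 kg/s × 487.23 kJ/kg = 13301 kJ/s
|Q| = 13301 kW = 798090 kJ/min

Q = 798000 kJ/min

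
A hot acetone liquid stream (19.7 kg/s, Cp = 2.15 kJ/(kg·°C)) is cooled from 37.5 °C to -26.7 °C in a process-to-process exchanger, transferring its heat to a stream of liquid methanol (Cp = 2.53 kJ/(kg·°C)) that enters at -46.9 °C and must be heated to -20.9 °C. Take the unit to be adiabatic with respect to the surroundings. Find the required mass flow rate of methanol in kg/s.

Heat released by hot stream: Q = 19.7 × 2.15 × (37.5 − -26.7) = 2719.2 kJ/s
Energy balance on cold side (adiabatic exchanger): Q = ṁ_c·Cp_c·(T_c,out − T_c,in)
ṁ_c = 2719.2 / [2.53 × (-20.9 − -46.9)] = 41.338 kg/s

ṁ_c = 41.3 kg/s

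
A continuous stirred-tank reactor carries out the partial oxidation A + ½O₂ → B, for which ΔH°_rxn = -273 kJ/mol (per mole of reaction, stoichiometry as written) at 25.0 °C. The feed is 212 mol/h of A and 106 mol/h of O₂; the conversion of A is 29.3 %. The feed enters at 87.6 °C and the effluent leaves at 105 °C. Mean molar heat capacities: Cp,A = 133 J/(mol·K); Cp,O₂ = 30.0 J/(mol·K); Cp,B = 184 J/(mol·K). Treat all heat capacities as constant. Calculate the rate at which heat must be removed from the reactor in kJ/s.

Q_out = 4.51 kJ/s

Extent of reaction ξ = 0.293 × 212 = 62.116 mol/h
Reaction term: ξ·ΔH°_rxn = 62.116 × -273 = -16958 kJ/h
Sensible, feed 87.6→25 °C: -1964.1 kJ/h
Outlet flows (mol/h): A 149.88, O₂ 74.942, B 62.116
Sensible, products 25→105 °C: 2689 kJ/h
Q = ΔH = -16233 kJ/h = -4.5091 kW
Heat removed = 4.5091 kJ/s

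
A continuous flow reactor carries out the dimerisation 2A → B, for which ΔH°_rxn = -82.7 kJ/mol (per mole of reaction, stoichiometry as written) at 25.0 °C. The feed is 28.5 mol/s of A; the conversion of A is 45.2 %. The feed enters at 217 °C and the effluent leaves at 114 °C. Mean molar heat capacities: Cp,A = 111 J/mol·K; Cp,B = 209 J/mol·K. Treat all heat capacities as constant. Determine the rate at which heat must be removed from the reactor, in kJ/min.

Extent of reaction ξ = 0.452 × 28.5 / 2 = 6.441 mol/s
Reaction term: ξ·ΔH°_rxn = 6.441 × -82.7 = -532.67 kJ/s
Sensible, feed 217→25 °C: -607.39 kJ/s
Outlet flows (mol/s): A 15.618, B 6.441
Sensible, products 25→114 °C: 274.1 kJ/s
Q = ΔH = -865.96 kJ/s = -865.96 kW
Heat removed = 51958 kJ/min

Q_out = 52000 kJ/min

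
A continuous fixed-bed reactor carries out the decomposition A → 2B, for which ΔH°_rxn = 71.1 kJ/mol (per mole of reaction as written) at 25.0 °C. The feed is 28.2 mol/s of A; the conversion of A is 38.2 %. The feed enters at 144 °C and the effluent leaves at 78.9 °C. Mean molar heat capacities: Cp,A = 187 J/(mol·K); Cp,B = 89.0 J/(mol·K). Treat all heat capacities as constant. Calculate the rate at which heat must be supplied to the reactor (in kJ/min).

Extent of reaction ξ = 0.382 × 28.2 = 10.772 mol/s
Reaction term: ξ·ΔH°_rxn = 10.772 × 71.1 = 765.92 kJ/s
Sensible, feed 144→25 °C: -627.53 kJ/s
Outlet flows (mol/s): A 17.428, B 21.545
Sensible, products 25→78.9 °C: 279.01 kJ/s
Q = ΔH = 417.39 kJ/s = 417.39 kW
Heat supplied = 25044 kJ/min

Q_in = 25000 kJ/min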